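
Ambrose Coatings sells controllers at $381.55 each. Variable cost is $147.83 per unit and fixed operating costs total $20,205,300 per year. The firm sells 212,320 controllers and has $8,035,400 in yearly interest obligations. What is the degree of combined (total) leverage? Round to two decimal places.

Total contribution margin = 212,320 × $233.72 = $49,623,430.40.
Subtracting fixed costs: EBIT = $49,623,430.40 − $20,205,300 = $29,418,130.40. Interest = $8,035,400.00, so EBIT − I = $21,382,730.40.
DCL = contribution ÷ (EBIT − I) = $49,623,430.40 ÷ $21,382,730.40 = 2.3207.

2.32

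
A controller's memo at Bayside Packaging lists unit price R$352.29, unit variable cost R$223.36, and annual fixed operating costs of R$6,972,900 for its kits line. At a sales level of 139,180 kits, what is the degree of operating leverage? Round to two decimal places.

1.64

At 139,180 units, contribution = 139,180 × R$128.93 = R$17,944,477.40.
Operating income = contribution − fixed costs = R$17,944,477.40 − R$6,972,900 = R$10,971,577.40.
Degree of operating leverage = R$17,944,477.40 / R$10,971,577.40 = 1.6355.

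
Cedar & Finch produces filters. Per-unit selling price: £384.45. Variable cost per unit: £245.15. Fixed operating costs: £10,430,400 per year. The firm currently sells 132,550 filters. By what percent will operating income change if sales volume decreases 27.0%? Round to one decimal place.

At 132,550 units, contribution = 132,550 × £139.30 = £18,464,215.00.
Operating income = contribution − fixed costs = £18,464,215.00 − £10,430,400 = £8,033,815.00.
Degree of operating leverage = £18,464,215.00 / £8,033,815.00 = 2.2983.
Operating income changes by 2.2983 × -27.0% = -62.1%.

-62.1%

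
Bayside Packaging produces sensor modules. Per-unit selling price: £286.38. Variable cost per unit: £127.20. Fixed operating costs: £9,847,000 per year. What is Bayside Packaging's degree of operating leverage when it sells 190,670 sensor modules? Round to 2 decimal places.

At 190,670 units, contribution = 190,670 × £159.18 = £30,350,850.60.
EBIT = £30,350,850.60 − £9,847,000 = £20,503,850.60.
So DOL = total CM / EBIT = £30,350,850.60 / £20,503,850.60 = 1.4803.

1.48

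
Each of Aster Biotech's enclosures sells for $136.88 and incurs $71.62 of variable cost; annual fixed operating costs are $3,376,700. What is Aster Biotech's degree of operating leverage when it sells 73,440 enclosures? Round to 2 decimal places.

Total contribution margin = 73,440 × $65.26 = $4,792,694.40.
EBIT = $4,792,694.40 − $3,376,700 = $1,415,994.40.
So DOL = total CM / EBIT = $4,792,694.40 / $1,415,994.40 = 3.3847.

3.38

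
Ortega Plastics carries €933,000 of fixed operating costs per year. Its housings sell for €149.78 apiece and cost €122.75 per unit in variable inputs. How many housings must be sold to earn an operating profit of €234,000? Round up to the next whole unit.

Contribution margin per unit = €149.78 − €122.75 = €27.03.
Need Q such that Q × €27.03 − €933,000 = €234,000, i.e. Q = €1,167,000 / €27.03 = 43,174.25 → 43,175.

43,175 housings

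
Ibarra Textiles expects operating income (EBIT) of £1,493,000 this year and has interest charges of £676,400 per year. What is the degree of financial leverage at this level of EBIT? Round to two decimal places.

1.83

Annual interest charges come to £676,400.00.
Degree of financial leverage = EBIT / (EBIT − interest) = £1,493,000 / £816,600.00 = 1.8283.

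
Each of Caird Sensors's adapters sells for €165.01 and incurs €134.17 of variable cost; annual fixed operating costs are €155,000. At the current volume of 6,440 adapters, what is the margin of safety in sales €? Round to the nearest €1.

Each unit contributes €165.01 − €134.17 = €30.84. Break-even units = €155,000 ÷ €30.84 = 5,025.94; break-even revenue = 5,025.94 × €165.01 = €829,330.42.
Actual sales revenue = 6,440 × €165.01 = €1,062,664.40.
Margin of safety = €1,062,664.40 − €829,330.42 = €233,334.

€233,334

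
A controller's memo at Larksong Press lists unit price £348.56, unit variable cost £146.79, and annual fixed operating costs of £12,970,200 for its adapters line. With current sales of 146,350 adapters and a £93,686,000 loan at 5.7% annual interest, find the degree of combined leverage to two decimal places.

2.63

Contribution at this volume is 146,350 × £201.77 = £29,529,039.50.
Subtracting fixed costs: EBIT = £29,529,039.50 − £12,970,200 = £16,558,839.50. Interest = £5,340,102.00.
DOL = £29,529,039.50 ÷ £16,558,839.50 = 1.7833; DFL = £16,558,839.50 ÷ £11,218,737.50 = 1.4760.
Combined leverage = 1.7833 × 1.4760 = 2.6322.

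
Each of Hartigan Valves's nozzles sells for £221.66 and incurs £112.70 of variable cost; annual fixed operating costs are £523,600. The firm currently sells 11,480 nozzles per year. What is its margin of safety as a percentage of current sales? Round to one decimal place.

58.1%

Unit CM = price − variable cost = £221.66 − £112.70 = £108.96. Break-even units = £523,600 ÷ £108.96 = 4,805.43; break-even revenue = 4,805.43 × £221.66 = £1,065,172.32.
Actual sales revenue = 11,480 × £221.66 = £2,544,656.80.
Margin of safety = (£2,544,656.80 − £1,065,172.32) ÷ £2,544,656.80 = 58.1%.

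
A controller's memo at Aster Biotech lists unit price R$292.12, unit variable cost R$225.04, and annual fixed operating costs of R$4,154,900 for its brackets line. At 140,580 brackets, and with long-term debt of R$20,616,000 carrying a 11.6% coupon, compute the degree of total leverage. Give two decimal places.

3.27

Contribution at this volume is 140,580 × R$67.08 = R$9,430,106.40.
Subtracting fixed costs: EBIT = R$9,430,106.40 − R$4,154,900 = R$5,275,206.40. Interest = R$2,391,456.00.
DOL = R$9,430,106.40 ÷ R$5,275,206.40 = 1.7876; DFL = R$5,275,206.40 ÷ R$2,883,750.40 = 1.8293.
DCL = DOL × DFL = 1.7876 × 1.8293 = 3.2701.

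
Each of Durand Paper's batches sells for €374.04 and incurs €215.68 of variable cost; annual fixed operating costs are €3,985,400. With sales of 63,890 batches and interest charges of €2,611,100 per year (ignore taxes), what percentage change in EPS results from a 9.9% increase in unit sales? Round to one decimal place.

Contribution at this volume is 63,890 × €158.36 = €10,117,620.40.
EBIT = €10,117,620.40 − €3,985,400 = €6,132,220.40.
Interest = €2,611,100.00, so EBIT − I = €3,521,120.40.
DCL = total CM / (EBIT − I) = €10,117,620.40 / €3,521,120.40 = 2.8734.
EPS therefore changes by 2.8734 × (+9.9%) = +28.4%.

+28.4%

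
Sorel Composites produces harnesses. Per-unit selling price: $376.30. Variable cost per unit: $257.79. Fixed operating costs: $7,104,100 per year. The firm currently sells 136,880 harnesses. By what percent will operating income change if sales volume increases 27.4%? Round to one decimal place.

+48.7%

Contribution at this volume is 136,880 × $118.51 = $16,221,648.80.
Subtracting fixed costs: EBIT = $16,221,648.80 − $7,104,100 = $9,117,548.80.
DOL = contribution ÷ EBIT = $16,221,648.80 ÷ $9,117,548.80 = 1.7792.
So EBIT moves 1.7792 × (+27.4%) = +48.7%.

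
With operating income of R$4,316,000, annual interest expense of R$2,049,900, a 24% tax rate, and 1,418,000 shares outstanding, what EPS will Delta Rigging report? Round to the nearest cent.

Interest = R$2,049,900.00, so EBT = R$4,316,000 − R$2,049,900.00 = R$2,266,100.00.
Net income = R$2,266,100.00 × (1 − 0.24) = R$1,722,236.00.
EPS = R$1,722,236.00 ÷ 1,418,000 = R$1.21.

R$1.21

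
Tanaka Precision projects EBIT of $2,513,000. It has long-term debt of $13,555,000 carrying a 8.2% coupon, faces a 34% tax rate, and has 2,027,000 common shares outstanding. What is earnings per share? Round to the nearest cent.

$0.46

Pre-tax income = $2,513,000 − $1,111,510.00 = $1,401,490.00.
After tax at 34%: net income = $1,401,490.00 × 0.66 = $924,983.40.
Per share: $924,983.40 / 2,027,000 shares = $0.46.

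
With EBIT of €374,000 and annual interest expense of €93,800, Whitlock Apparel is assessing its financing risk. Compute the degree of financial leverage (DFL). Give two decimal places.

Annual interest charges come to €93,800.00.
DFL = EBIT ÷ (EBIT − I) = €374,000 ÷ (€374,000 − €93,800.00) = €374,000 ÷ €280,200.00 = 1.3348.

1.33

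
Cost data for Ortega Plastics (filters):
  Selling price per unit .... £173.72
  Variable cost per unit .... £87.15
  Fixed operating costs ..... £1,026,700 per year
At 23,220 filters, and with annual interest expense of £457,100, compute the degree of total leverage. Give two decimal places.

Contribution at this volume is 23,220 × £86.57 = £2,010,155.40.
EBIT = £2,010,155.40 − £1,026,700 = £983,455.40. Interest = £457,100.00.
DOL = £2,010,155.40 ÷ £983,455.40 = 2.0440; DFL = £983,455.40 ÷ £526,355.40 = 1.8684.
Combined leverage = 2.0440 × 1.8684 = 3.8190.

3.82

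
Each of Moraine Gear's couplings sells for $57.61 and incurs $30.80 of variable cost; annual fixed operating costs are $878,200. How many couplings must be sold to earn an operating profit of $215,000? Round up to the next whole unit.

40,776 couplings

Unit CM = price − variable cost = $57.61 − $30.80 = $26.81.
Units = (FC + target) / CM = ($878,200 + $215,000) / $26.81 = 40,775.83, so 40,776 couplings.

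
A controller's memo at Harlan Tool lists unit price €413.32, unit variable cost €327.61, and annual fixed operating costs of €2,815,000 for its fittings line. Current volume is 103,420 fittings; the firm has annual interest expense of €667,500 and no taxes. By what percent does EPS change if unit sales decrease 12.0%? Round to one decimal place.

-19.8%

Total contribution margin = 103,420 × €85.71 = €8,864,128.20.
EBIT = €8,864,128.20 − €2,815,000 = €6,049,128.20.
After interest of €667,500.00, pre-tax earnings = €5,381,628.20.
Degree of combined leverage = contribution ÷ (EBIT − I) = €8,864,128.20 ÷ €5,381,628.20 = 1.6471.
EPS therefore changes by 1.6471 × (-12.0%) = -19.8%.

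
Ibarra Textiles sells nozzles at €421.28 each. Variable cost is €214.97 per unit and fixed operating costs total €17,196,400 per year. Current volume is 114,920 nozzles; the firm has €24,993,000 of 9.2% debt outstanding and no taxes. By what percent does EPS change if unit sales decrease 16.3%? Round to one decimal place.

At 114,920 units, contribution = 114,920 × €206.31 = €23,709,145.20.
EBIT = €23,709,145.20 − €17,196,400 = €6,512,745.20.
Interest = €2,299,356.00, so EBIT − I = €4,213,389.20.
Degree of combined leverage = contribution ÷ (EBIT − I) = €23,709,145.20 ÷ €4,213,389.20 = 5.6271.
%ΔEPS = DCL × %ΔSales = 5.6271 × -16.3% = -91.7%.

-91.7%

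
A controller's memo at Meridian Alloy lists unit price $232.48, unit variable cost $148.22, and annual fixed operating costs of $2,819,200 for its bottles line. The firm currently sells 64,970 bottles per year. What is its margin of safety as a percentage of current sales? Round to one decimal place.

48.5%

Each unit contributes $232.48 − $148.22 = $84.26. Break-even units = $2,819,200 ÷ $84.26 = 33,458.34; break-even revenue = 33,458.34 × $232.48 = $7,778,395.63.
Actual sales revenue = 64,970 × $232.48 = $15,104,225.60.
Margin of safety = ($15,104,225.60 − $7,778,395.63) ÷ $15,104,225.60 = 48.5%.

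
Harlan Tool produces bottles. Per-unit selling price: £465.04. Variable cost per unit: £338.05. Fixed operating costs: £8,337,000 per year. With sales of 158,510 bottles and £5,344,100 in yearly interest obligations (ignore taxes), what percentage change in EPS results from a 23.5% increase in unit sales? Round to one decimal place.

Total contribution margin = 158,510 × £126.99 = £20,129,184.90.
Subtracting fixed costs: EBIT = £20,129,184.90 − £8,337,000 = £11,792,184.90.
After interest of £5,344,100.00, pre-tax earnings = £6,448,084.90.
Degree of combined leverage = contribution ÷ (EBIT − I) = £20,129,184.90 ÷ £6,448,084.90 = 3.1217.
EPS therefore changes by 3.1217 × (+23.5%) = +73.4%.

+73.4%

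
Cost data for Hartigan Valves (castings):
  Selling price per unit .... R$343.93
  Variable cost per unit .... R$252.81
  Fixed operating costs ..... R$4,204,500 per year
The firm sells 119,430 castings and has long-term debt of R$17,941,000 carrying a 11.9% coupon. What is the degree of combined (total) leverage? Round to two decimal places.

Total contribution margin = 119,430 × R$91.12 = R$10,882,461.60.
EBIT = R$10,882,461.60 − R$4,204,500 = R$6,677,961.60. Interest = R$2,134,979.00, so EBIT − I = R$4,542,982.60.
DCL = contribution ÷ (EBIT − I) = R$10,882,461.60 ÷ R$4,542,982.60 = 2.3954.

2.40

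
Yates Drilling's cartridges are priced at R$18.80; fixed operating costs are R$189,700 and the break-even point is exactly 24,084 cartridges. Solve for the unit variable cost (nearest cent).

Contribution per unit must be FC / Q = R$189,700 / 24,084 = R$7.8766.
Variable cost per unit = R$18.80 − R$7.8766 = R$10.92.

R$10.92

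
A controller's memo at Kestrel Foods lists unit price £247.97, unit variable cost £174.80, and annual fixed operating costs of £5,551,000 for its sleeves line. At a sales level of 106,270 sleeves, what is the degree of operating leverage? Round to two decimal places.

3.50

At 106,270 units, contribution = 106,270 × £73.17 = £7,775,775.90.
Subtracting fixed costs: EBIT = £7,775,775.90 − £5,551,000 = £2,224,775.90.
Degree of operating leverage = £7,775,775.90 / £2,224,775.90 = 3.4951.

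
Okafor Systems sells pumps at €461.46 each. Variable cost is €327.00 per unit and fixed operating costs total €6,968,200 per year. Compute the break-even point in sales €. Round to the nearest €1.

€23,914,514

Contribution margin per unit = €461.46 − €327.00 = €134.46, a CM ratio of €134.46 ÷ €461.46 = 0.2914.
Break-even sales = FC ÷ CM ratio = €6,968,200 × €461.46 / €134.46 = €23,914,514.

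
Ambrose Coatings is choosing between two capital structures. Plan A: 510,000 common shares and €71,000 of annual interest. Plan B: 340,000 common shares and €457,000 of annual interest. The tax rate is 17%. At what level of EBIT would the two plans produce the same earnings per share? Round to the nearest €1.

At indifference, (EBIT − 71,000)(1 − t)/510,000 = (EBIT − 457,000)(1 − t)/340,000.
The (1 − t) factor cancels: (EBIT − 71,000) × 340,000 = (EBIT − 457,000) × 510,000.
EBIT × (510,000 − 340,000) = 457,000 × 510,000 − 71,000 × 340,000 = 208,930,000,000, so EBIT = 208,930,000,000 ÷ 170,000 = 1,229,000.00.

€1,229,000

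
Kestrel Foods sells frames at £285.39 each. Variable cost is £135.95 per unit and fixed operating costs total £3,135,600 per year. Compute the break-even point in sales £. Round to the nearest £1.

£5,988,148

CM per unit = £285.39 − £135.95 = £149.44; CM ratio = £149.44 / £285.39 = 0.5236.
Break-even sales = FC ÷ CM ratio = £3,135,600 × £285.39 / £149.44 = £5,988,148.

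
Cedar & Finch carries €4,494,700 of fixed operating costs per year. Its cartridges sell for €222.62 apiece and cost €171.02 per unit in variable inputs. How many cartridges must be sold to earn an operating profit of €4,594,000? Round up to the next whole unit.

176,138 cartridges

Contribution margin per unit = €222.62 − €171.02 = €51.60.
Required volume = (fixed costs + target profit) ÷ CM = (€4,494,700 + €4,594,000) ÷ €51.60 = 176,137.60, so 176,138 cartridges.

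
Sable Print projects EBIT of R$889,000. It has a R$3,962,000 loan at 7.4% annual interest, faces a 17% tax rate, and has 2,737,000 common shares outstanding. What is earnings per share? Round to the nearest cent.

Interest = R$293,188.00, so EBT = R$889,000 − R$293,188.00 = R$595,812.00.
Net income = R$595,812.00 × (1 − 0.17) = R$494,523.96.
Per share: R$494,523.96 / 2,737,000 shares = R$0.18.

R$0.18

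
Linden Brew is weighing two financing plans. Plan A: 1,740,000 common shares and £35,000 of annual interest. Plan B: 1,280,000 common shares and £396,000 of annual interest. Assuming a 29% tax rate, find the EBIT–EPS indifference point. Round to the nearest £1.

£1,400,522

At indifference, (EBIT − 35,000)(1 − t)/1,740,000 = (EBIT − 396,000)(1 − t)/1,280,000.
The (1 − t) factor cancels: (EBIT − 35,000) × 1,280,000 = (EBIT − 396,000) × 1,740,000.
EBIT × (1,740,000 − 1,280,000) = 396,000 × 1,740,000 − 35,000 × 1,280,000 = 644,240,000,000, so EBIT = 644,240,000,000 ÷ 460,000 = 1,400,521.74.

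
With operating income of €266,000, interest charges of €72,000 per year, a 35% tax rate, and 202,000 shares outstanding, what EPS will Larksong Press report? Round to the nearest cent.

Pre-tax income = €266,000 − €72,000.00 = €194,000.00.
Net income = €194,000.00 × (1 − 0.35) = €126,100.00.
EPS = €126,100.00 ÷ 202,000 = €0.62.

€0.62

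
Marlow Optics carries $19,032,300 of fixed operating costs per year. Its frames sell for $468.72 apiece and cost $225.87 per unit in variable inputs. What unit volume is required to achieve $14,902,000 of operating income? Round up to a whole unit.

Each unit contributes $468.72 − $225.87 = $242.85.
Required volume = (fixed costs + target profit) ÷ CM = ($19,032,300 + $14,902,000) ÷ $242.85 = 139,733.58, so 139,734 frames.

139,734 frames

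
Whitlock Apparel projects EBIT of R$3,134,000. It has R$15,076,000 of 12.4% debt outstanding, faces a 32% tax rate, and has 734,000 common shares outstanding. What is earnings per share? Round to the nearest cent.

R$1.17

Interest = R$1,869,424.00, so EBT = R$3,134,000 − R$1,869,424.00 = R$1,264,576.00.
After tax at 32%: net income = R$1,264,576.00 × 0.68 = R$859,911.68.
EPS = R$859,911.68 ÷ 734,000 = R$1.17.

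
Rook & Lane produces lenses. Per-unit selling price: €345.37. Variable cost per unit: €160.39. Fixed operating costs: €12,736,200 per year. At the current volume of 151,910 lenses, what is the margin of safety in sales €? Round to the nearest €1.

€28,685,822

Unit CM = price − variable cost = €345.37 − €160.39 = €184.98. Break-even units = €12,736,200 ÷ €184.98 = 68,851.77; break-even revenue = 68,851.77 × €345.37 = €23,779,335.03.
Current sales = 151,910 × €345.37 = €52,465,156.70.
Margin of safety = €52,465,156.70 − €23,779,335.03 = €28,685,822.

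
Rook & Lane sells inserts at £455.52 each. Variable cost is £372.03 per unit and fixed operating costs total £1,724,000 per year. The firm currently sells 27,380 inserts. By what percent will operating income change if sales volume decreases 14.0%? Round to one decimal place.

Contribution at this volume is 27,380 × £83.49 = £2,285,956.20.
Subtracting fixed costs: EBIT = £2,285,956.20 − £1,724,000 = £561,956.20.
Degree of operating leverage = £2,285,956.20 / £561,956.20 = 4.0679.
Operating income changes by 4.0679 × -14.0% = -56.9%.

-56.9%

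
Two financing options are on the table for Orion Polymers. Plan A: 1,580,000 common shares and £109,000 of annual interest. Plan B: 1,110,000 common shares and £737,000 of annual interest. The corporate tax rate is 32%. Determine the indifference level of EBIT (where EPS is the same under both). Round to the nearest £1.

At indifference, (EBIT − 109,000)(1 − t)/1,580,000 = (EBIT − 737,000)(1 − t)/1,110,000.
Cancelling (1 − t) and cross-multiplying: 1,110,000·(EBIT − 109,000) = 1,580,000·(EBIT − 737,000).
Solving, EBIT = (737,000·1,580,000 − 109,000·1,110,000) / (1,580,000 − 1,110,000) = 1,043,470,000,000 / 470,000 = 2,220,148.94.

£2,220,149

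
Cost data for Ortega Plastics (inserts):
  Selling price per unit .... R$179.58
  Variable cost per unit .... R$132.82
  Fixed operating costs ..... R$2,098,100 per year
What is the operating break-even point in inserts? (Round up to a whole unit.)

Unit CM = price − variable cost = R$179.58 − R$132.82 = R$46.76.
Break-even Q = R$2,098,100 / R$46.76 = 44,869.55 → 44,870 inserts.

44,870 inserts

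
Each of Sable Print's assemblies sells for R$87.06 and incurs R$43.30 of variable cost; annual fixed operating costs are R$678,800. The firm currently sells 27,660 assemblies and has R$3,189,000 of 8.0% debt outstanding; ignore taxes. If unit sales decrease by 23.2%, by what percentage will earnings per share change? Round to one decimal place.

Total contribution margin = 27,660 × R$43.76 = R$1,210,401.60.
EBIT = R$1,210,401.60 − R$678,800 = R$531,601.60.
Interest = R$255,120.00, so EBIT − I = R$276,481.60.
Degree of combined leverage = contribution ÷ (EBIT − I) = R$1,210,401.60 ÷ R$276,481.60 = 4.3779.
EPS therefore changes by 4.3779 × (-23.2%) = -101.6%.

-101.6%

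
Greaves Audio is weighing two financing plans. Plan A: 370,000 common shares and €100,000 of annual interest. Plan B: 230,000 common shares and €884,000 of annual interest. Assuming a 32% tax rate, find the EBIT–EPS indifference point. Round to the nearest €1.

€2,172,000

At indifference, (EBIT − 100,000)(1 − t)/370,000 = (EBIT − 884,000)(1 − t)/230,000.
The (1 − t) factor cancels: (EBIT − 100,000) × 230,000 = (EBIT − 884,000) × 370,000.
Solving, EBIT = (884,000·370,000 − 100,000·230,000) / (370,000 − 230,000) = 304,080,000,000 / 140,000 = 2,172,000.00.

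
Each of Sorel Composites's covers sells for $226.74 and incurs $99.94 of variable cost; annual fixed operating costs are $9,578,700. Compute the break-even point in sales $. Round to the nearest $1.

CM per unit = $226.74 − $99.94 = $126.80; CM ratio = $126.80 / $226.74 = 0.5592.
Break-even sales = FC ÷ CM ratio = $9,578,700 × $226.74 / $126.80 = $17,128,347.

$17,128,347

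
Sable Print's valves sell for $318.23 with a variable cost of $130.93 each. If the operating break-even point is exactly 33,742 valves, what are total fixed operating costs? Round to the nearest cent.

Contribution margin per unit = $318.23 − $130.93 = $187.30.
Since BE = FC / CM, FC = 33,742 × $187.30 = $6,319,876.60.

$6,319,876.60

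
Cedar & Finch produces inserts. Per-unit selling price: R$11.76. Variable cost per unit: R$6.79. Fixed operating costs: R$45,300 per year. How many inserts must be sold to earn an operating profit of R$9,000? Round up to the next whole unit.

Contribution margin per unit = R$11.76 − R$6.79 = R$4.97.
Required volume = (fixed costs + target profit) ÷ CM = (R$45,300 + R$9,000) ÷ R$4.97 = 10,925.55, so 10,926 inserts.

10,926 inserts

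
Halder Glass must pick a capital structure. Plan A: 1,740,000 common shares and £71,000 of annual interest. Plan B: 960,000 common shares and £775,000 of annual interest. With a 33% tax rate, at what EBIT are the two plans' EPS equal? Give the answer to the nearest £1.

£1,641,462

At indifference, (EBIT − 71,000)(1 − t)/1,740,000 = (EBIT − 775,000)(1 − t)/960,000.
The (1 − t) factor cancels: (EBIT − 71,000) × 960,000 = (EBIT − 775,000) × 1,740,000.
Solving, EBIT = (775,000·1,740,000 − 71,000·960,000) / (1,740,000 − 960,000) = 1,280,340,000,000 / 780,000 = 1,641,461.54.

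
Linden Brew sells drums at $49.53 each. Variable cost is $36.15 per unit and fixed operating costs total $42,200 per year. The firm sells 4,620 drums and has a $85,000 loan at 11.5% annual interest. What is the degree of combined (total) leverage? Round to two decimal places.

6.28

Total contribution margin = 4,620 × $13.38 = $61,815.60.
Operating income = contribution − fixed costs = $61,815.60 − $42,200 = $19,615.60. Interest = $9,775.00, so EBIT − I = $9,840.60.
Degree of total leverage = total CM / (EBIT − interest) = $61,815.60 / $9,840.60 = 6.2817.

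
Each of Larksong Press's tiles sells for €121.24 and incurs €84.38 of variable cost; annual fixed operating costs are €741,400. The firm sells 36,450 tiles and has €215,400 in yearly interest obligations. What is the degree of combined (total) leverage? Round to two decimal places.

At 36,450 units, contribution = 36,450 × €36.86 = €1,343,547.00.
Operating income = contribution − fixed costs = €1,343,547.00 − €741,400 = €602,147.00. Interest = €215,400.00.
DOL = €1,343,547.00 ÷ €602,147.00 = 2.2313; DFL = €602,147.00 ÷ €386,747.00 = 1.5570.
Combined leverage = 2.2313 × 1.5570 = 3.4741.

3.47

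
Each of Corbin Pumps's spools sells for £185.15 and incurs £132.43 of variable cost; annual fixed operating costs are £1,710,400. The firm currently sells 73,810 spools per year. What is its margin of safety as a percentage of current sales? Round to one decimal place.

Contribution margin per unit = £185.15 − £132.43 = £52.72. Break-even units = £1,710,400 ÷ £52.72 = 32,443.10; break-even revenue = 32,443.10 × £185.15 = £6,006,839.15.
Current sales = 73,810 × £185.15 = £13,665,921.50.
Margin of safety = (£13,665,921.50 − £6,006,839.15) ÷ £13,665,921.50 = 56.0%.

56.0%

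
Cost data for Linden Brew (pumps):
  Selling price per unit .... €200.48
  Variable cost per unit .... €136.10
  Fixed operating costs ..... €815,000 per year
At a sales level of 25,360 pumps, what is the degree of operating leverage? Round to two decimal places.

2.00

Total contribution margin = 25,360 × €64.38 = €1,632,676.80.
EBIT = €1,632,676.80 − €815,000 = €817,676.80.
DOL = contribution ÷ EBIT = €1,632,676.80 ÷ €817,676.80 = 1.9967.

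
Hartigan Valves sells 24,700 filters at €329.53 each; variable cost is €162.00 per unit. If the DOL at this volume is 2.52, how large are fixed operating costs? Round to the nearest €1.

€2,495,931

Contribution at this volume is 24,700 × €167.53 = €4,137,991.00.
DOL = contribution / EBIT, so EBIT = €4,137,991.00 / 2.52 = €1,642,059.92.
And FC = contribution − EBIT = €4,137,991.00 − €1,642,059.92 = €2,495,931.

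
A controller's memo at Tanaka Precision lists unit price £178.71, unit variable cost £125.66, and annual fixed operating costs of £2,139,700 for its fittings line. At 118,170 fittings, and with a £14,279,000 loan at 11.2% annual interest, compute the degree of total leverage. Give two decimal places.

Total contribution margin = 118,170 × £53.05 = £6,268,918.50.
EBIT = £6,268,918.50 − £2,139,700 = £4,129,218.50. Interest = £1,599,248.00, so EBIT − I = £2,529,970.50.
DCL = contribution ÷ (EBIT − I) = £6,268,918.50 ÷ £2,529,970.50 = 2.4779.

2.48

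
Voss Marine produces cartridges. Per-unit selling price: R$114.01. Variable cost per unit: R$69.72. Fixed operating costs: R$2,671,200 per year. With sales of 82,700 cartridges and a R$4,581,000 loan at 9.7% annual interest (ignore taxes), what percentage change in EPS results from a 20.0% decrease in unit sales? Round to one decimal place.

Total contribution margin = 82,700 × R$44.29 = R$3,662,783.00.
Operating income = contribution − fixed costs = R$3,662,783.00 − R$2,671,200 = R$991,583.00.
After interest of R$444,357.00, pre-tax earnings = R$547,226.00.
Degree of combined leverage = contribution ÷ (EBIT − I) = R$3,662,783.00 ÷ R$547,226.00 = 6.6934.
%ΔEPS = DCL × %ΔSales = 6.6934 × -20.0% = -133.9%.

-133.9%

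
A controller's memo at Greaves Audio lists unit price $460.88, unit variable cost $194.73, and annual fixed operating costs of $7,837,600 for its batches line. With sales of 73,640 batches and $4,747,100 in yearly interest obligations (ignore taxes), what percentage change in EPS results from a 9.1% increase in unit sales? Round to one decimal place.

Contribution at this volume is 73,640 × $266.15 = $19,599,286.00.
EBIT = $19,599,286.00 − $7,837,600 = $11,761,686.00.
Interest = $4,747,100.00, so EBIT − I = $7,014,586.00.
Degree of combined leverage = contribution ÷ (EBIT − I) = $19,599,286.00 ÷ $7,014,586.00 = 2.7941.
EPS therefore changes by 2.7941 × (+9.1%) = +25.4%.

+25.4%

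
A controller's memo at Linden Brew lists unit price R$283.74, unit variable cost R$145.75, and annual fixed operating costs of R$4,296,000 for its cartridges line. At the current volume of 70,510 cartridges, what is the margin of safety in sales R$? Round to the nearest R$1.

R$11,172,918

Unit CM = price − variable cost = R$283.74 − R$145.75 = R$137.99. Break-even units = R$4,296,000 ÷ R$137.99 = 31,132.69; break-even revenue = 31,132.69 × R$283.74 = R$8,833,589.68.
Current sales = 70,510 × R$283.74 = R$20,006,507.40.
Margin of safety = R$20,006,507.40 − R$8,833,589.68 = R$11,172,918.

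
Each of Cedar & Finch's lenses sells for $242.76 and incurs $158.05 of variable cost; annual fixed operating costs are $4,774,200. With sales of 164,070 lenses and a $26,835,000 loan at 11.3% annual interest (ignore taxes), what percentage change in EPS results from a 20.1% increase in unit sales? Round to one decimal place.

+45.9%

Total contribution margin = 164,070 × $84.71 = $13,898,369.70.
Operating income = contribution − fixed costs = $13,898,369.70 − $4,774,200 = $9,124,169.70.
Interest = $3,032,355.00, so EBIT − I = $6,091,814.70.
Degree of combined leverage = contribution ÷ (EBIT − I) = $13,898,369.70 ÷ $6,091,814.70 = 2.2815.
EPS therefore changes by 2.2815 × (+20.1%) = +45.9%.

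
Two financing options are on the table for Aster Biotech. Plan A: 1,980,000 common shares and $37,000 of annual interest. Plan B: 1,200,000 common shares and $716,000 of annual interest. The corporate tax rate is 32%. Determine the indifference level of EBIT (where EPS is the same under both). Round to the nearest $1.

$1,760,615

At indifference, (EBIT − 37,000)(1 − t)/1,980,000 = (EBIT − 716,000)(1 − t)/1,200,000.
Cancelling (1 − t) and cross-multiplying: 1,200,000·(EBIT − 37,000) = 1,980,000·(EBIT − 716,000).
EBIT × (1,980,000 − 1,200,000) = 716,000 × 1,980,000 − 37,000 × 1,200,000 = 1,373,280,000,000, so EBIT = 1,373,280,000,000 ÷ 780,000 = 1,760,615.38.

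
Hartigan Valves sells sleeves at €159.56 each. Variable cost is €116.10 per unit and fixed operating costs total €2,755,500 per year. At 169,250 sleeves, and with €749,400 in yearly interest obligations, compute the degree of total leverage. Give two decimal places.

Total contribution margin = 169,250 × €43.46 = €7,355,605.00.
Subtracting fixed costs: EBIT = €7,355,605.00 − €2,755,500 = €4,600,105.00. Interest = €749,400.00, so EBIT − I = €3,850,705.00.
Degree of total leverage = total CM / (EBIT − interest) = €7,355,605.00 / €3,850,705.00 = 1.9102.

1.91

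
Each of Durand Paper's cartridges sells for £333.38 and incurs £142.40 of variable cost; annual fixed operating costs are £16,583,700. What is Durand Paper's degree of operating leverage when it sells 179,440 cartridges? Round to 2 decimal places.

At 179,440 units, contribution = 179,440 × £190.98 = £34,269,451.20.
Operating income = contribution − fixed costs = £34,269,451.20 − £16,583,700 = £17,685,751.20.
DOL = contribution ÷ EBIT = £34,269,451.20 ÷ £17,685,751.20 = 1.9377.

1.94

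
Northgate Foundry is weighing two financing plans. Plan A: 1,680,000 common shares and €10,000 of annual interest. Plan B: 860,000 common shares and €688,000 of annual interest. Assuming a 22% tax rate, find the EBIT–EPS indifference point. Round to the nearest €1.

€1,399,073

At indifference, (EBIT − 10,000)(1 − t)/1,680,000 = (EBIT − 688,000)(1 − t)/860,000.
Cancelling (1 − t) and cross-multiplying: 860,000·(EBIT − 10,000) = 1,680,000·(EBIT − 688,000).
Solving, EBIT = (688,000·1,680,000 − 10,000·860,000) / (1,680,000 − 860,000) = 1,147,240,000,000 / 820,000 = 1,399,073.17.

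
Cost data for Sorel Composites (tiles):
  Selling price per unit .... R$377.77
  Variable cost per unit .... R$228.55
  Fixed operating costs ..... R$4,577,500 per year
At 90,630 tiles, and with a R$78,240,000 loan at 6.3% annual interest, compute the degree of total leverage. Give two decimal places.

3.37

Total contribution margin = 90,630 × R$149.22 = R$13,523,808.60.
Subtracting fixed costs: EBIT = R$13,523,808.60 − R$4,577,500 = R$8,946,308.60. Interest = R$4,929,120.00.
DOL = R$13,523,808.60 ÷ R$8,946,308.60 = 1.5117; DFL = R$8,946,308.60 ÷ R$4,017,188.60 = 2.2270.
Combined leverage = 1.5117 × 2.2270 = 3.3666.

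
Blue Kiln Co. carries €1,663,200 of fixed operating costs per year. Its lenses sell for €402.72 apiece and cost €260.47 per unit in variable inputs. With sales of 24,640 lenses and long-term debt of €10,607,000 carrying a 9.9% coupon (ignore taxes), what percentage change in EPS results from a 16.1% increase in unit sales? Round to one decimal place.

Contribution at this volume is 24,640 × €142.25 = €3,505,040.00.
Operating income = contribution − fixed costs = €3,505,040.00 − €1,663,200 = €1,841,840.00.
Interest = €1,050,093.00, so EBIT − I = €791,747.00.
Degree of combined leverage = contribution ÷ (EBIT − I) = €3,505,040.00 ÷ €791,747.00 = 4.4270.
EPS therefore changes by 4.4270 × (+16.1%) = +71.3%.

+71.3%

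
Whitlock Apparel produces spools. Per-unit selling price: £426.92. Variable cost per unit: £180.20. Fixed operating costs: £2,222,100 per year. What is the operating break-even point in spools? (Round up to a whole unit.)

Each unit contributes £426.92 − £180.20 = £246.72.
Units to break even: £2,222,100 ÷ £246.72 = 9,006.57, rounded up to 9,007.

9,007 spools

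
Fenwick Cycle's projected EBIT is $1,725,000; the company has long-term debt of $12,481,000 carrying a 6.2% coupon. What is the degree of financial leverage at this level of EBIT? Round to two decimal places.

Annual interest charges come to $773,822.00.
Degree of financial leverage = EBIT / (EBIT − interest) = $1,725,000 / $951,178.00 = 1.8135.

1.81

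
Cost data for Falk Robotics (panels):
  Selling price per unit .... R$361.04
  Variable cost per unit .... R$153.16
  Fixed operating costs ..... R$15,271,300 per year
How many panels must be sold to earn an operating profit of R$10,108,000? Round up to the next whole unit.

Contribution margin per unit = R$361.04 − R$153.16 = R$207.88.
Units = (FC + target) / CM = (R$15,271,300 + R$10,108,000) / R$207.88 = 122,086.30, so 122,087 panels.

122,087 panels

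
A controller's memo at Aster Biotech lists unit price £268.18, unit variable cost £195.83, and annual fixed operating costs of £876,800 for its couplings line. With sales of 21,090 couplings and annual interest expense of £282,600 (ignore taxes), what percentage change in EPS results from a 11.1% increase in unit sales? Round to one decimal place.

+46.2%

Total contribution margin = 21,090 × £72.35 = £1,525,861.50.
Operating income = contribution − fixed costs = £1,525,861.50 − £876,800 = £649,061.50.
After interest of £282,600.00, pre-tax earnings = £366,461.50.
Degree of combined leverage = contribution ÷ (EBIT − I) = £1,525,861.50 ÷ £366,461.50 = 4.1638.
EPS therefore changes by 4.1638 × (+11.1%) = +46.2%.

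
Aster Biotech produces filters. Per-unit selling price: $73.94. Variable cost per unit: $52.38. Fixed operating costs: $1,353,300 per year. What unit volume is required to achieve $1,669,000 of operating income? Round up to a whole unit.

Contribution margin per unit = $73.94 − $52.38 = $21.56.
Required volume = (fixed costs + target profit) ÷ CM = ($1,353,300 + $1,669,000) ÷ $21.56 = 140,180.89, so 140,181 filters.

140,181 filters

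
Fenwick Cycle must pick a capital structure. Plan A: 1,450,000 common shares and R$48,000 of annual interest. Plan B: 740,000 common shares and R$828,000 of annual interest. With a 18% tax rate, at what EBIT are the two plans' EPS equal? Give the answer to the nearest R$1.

R$1,640,958

Set EPS_A = EPS_B: (EBIT − R$48,000)(1 − 0.18) ÷ 1,450,000 = (EBIT − R$828,000)(1 − 0.18) ÷ 740,000.
Cancelling (1 − t) and cross-multiplying: 740,000·(EBIT − 48,000) = 1,450,000·(EBIT − 828,000).
Solving, EBIT = (828,000·1,450,000 − 48,000·740,000) / (1,450,000 − 740,000) = 1,165,080,000,000 / 710,000 = 1,640,957.75.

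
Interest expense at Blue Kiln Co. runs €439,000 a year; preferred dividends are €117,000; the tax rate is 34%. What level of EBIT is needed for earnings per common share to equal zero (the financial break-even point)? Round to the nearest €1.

Grossing the preferred dividend up to pre-tax terms: €117,000 / (1 − 0.34) = €177,272.73.
EPS = 0 when EBIT covers interest plus the pre-tax preferred burden: €439,000 + €177,272.73 = €616,272.73.

€616,273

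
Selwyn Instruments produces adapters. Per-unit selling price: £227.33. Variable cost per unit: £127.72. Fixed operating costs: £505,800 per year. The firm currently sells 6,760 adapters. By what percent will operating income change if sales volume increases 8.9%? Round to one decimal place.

+35.8%

Total contribution margin = 6,760 × £99.61 = £673,363.60.
EBIT = £673,363.60 − £505,800 = £167,563.60.
Degree of operating leverage = £673,363.60 / £167,563.60 = 4.0186.
Operating income changes by 4.0186 × +8.9% = +35.8%.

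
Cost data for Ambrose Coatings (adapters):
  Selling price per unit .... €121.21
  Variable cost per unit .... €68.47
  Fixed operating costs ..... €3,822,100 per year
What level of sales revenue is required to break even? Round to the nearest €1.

€8,784,163

Contribution margin per unit = €121.21 − €68.47 = €52.74, a CM ratio of €52.74 ÷ €121.21 = 0.4351.
Break-even sales = FC ÷ CM ratio = €3,822,100 × €121.21 / €52.74 = €8,784,163.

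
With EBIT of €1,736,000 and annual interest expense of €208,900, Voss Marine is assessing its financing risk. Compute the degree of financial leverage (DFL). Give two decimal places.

1.14

Interest = €208,900.00.
DFL = EBIT ÷ (EBIT − I) = €1,736,000 ÷ (€1,736,000 − €208,900.00) = €1,736,000 ÷ €1,527,100.00 = 1.1368.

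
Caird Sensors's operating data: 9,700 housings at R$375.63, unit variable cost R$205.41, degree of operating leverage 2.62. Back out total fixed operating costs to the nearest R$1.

R$1,020,930

Total contribution margin = 9,700 × R$170.22 = R$1,651,134.00.
Since DOL = CM ÷ EBIT, EBIT = R$1,651,134.00 ÷ 2.62 = R$630,203.82.
And FC = contribution − EBIT = R$1,651,134.00 − R$630,203.82 = R$1,020,930.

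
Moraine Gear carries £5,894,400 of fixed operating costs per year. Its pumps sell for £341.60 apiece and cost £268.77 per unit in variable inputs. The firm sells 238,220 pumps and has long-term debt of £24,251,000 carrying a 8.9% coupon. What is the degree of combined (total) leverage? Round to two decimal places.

1.87

Contribution at this volume is 238,220 × £72.83 = £17,349,562.60.
Subtracting fixed costs: EBIT = £17,349,562.60 − £5,894,400 = £11,455,162.60. Interest = £2,158,339.00.
DOL = £17,349,562.60 ÷ £11,455,162.60 = 1.5146; DFL = £11,455,162.60 ÷ £9,296,823.60 = 1.2322.
Combined leverage = 1.5146 × 1.2322 = 1.8663.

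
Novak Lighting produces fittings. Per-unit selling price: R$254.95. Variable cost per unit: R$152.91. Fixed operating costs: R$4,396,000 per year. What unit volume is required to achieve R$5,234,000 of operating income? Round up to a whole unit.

Unit CM = price − variable cost = R$254.95 − R$152.91 = R$102.04.
Units = (FC + target) / CM = (R$4,396,000 + R$5,234,000) / R$102.04 = 94,374.75, so 94,375 fittings.

94,375 fittings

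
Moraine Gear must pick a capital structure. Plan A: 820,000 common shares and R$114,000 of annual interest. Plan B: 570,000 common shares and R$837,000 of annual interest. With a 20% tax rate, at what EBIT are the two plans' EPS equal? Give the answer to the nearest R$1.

At indifference, (EBIT − 114,000)(1 − t)/820,000 = (EBIT − 837,000)(1 − t)/570,000.
Cancelling (1 − t) and cross-multiplying: 570,000·(EBIT − 114,000) = 820,000·(EBIT − 837,000).
EBIT × (820,000 − 570,000) = 837,000 × 820,000 − 114,000 × 570,000 = 621,360,000,000, so EBIT = 621,360,000,000 ÷ 250,000 = 2,485,440.00.

R$2,485,440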